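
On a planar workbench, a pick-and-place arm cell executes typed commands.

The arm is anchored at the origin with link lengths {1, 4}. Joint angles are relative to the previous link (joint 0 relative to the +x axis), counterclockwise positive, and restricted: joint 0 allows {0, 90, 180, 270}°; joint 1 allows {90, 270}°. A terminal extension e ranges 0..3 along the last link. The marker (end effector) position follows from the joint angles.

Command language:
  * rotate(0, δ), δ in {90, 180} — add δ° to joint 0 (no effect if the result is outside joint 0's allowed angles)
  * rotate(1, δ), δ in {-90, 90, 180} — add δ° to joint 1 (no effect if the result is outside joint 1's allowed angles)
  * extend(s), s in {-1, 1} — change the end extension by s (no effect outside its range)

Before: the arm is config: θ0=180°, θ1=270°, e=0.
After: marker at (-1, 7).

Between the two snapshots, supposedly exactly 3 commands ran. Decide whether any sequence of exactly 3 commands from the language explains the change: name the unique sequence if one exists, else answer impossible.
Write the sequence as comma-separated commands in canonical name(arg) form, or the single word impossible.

start: config: θ0=180°, θ1=270°, e=0
step 1 (extend(1)): config: θ0=180°, θ1=270°, e=1
step 2 (extend(1)): config: θ0=180°, θ1=270°, e=2
step 3 (extend(1)): config: θ0=180°, θ1=270°, e=3
uniquely the one of 343 3-step routes that fits.

extend(1), extend(1), extend(1)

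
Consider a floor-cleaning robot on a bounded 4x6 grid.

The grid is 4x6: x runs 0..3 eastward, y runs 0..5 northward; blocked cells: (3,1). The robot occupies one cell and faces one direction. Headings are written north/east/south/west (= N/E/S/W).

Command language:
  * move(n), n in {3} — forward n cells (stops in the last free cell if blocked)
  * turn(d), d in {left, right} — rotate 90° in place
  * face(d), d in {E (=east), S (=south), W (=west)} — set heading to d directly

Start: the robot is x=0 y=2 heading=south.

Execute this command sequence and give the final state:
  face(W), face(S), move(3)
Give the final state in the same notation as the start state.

t0: x=0 y=2 heading=south
step 1 (face(W)): x=0 y=2 heading=west
step 2 (face(S)): x=0 y=2 heading=south
step 3 (move(3)): x=0 y=0 heading=south

x=0 y=0 heading=south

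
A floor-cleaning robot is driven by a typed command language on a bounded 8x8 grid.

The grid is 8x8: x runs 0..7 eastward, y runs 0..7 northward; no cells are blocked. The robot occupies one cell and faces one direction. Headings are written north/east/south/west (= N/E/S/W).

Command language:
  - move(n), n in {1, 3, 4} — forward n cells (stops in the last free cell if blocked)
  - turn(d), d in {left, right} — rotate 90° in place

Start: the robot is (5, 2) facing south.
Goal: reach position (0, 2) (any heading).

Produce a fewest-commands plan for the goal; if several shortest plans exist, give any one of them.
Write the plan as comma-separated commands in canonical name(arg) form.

turn(right), move(1), move(4)

t0: (5, 2) facing south
t=1 turn(right) ⇒ (5, 2) facing west
t=2 move(1) ⇒ (4, 2) facing west
t=3 move(4) ⇒ (0, 2) facing west
nothing shorter than 3 reaches the goal.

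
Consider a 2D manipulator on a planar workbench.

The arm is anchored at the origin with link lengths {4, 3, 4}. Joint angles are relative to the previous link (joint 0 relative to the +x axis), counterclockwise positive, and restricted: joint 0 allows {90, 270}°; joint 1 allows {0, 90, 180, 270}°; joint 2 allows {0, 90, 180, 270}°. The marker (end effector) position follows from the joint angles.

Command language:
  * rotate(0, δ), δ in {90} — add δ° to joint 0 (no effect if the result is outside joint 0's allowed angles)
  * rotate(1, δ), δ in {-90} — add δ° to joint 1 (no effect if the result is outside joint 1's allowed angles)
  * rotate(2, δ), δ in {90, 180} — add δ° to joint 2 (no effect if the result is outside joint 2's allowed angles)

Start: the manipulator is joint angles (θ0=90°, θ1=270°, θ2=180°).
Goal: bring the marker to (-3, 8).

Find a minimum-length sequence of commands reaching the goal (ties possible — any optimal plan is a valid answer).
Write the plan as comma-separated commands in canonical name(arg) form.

start: joint angles (θ0=90°, θ1=270°, θ2=180°)
1. rotate(1, -90) → joint angles (θ0=90°, θ1=180°, θ2=180°)
2. rotate(1, -90) → joint angles (θ0=90°, θ1=90°, θ2=180°)
3. rotate(2, 90) → joint angles (θ0=90°, θ1=90°, θ2=270°)
shorter routes all fall short; 3 is best.

rotate(1, -90), rotate(1, -90), rotate(2, 90)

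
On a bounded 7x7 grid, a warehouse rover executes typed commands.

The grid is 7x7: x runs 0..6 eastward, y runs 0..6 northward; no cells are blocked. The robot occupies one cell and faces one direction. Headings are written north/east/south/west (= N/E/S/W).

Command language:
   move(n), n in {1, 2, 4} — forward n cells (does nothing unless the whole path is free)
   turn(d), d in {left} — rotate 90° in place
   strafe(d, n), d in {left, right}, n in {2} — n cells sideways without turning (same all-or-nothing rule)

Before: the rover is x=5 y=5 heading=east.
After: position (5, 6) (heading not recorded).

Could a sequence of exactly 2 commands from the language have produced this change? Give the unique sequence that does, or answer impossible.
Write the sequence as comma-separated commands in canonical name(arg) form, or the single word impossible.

turn(left), move(1)

key: running move(1) before turn(left) would end elsewhere — order is forced
t0: x=5 y=5 heading=east
[1] after turn(left): x=5 y=5 heading=north
[2] after move(1): x=5 y=6 heading=north
uniquely the one of 36 2-step routes that fits.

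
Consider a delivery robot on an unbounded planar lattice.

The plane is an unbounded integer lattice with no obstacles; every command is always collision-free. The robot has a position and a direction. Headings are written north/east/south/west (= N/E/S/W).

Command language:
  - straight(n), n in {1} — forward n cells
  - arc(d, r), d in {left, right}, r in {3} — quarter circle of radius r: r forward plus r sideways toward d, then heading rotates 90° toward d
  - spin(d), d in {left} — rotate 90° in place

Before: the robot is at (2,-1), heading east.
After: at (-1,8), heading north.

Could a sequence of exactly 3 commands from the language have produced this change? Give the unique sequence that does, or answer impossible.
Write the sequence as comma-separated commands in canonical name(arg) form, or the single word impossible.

key: running arc(right, 3) before arc(left, 3) would end elsewhere — order is forced
begin: at (2,-1), heading east
t=1 arc(left, 3) ⇒ at (5,2), heading north
t=2 arc(left, 3) ⇒ at (2,5), heading west
t=3 arc(right, 3) ⇒ at (-1,8), heading north
uniquely the one of 64 3-step routes that fits.

arc(left, 3), arc(left, 3), arc(right, 3)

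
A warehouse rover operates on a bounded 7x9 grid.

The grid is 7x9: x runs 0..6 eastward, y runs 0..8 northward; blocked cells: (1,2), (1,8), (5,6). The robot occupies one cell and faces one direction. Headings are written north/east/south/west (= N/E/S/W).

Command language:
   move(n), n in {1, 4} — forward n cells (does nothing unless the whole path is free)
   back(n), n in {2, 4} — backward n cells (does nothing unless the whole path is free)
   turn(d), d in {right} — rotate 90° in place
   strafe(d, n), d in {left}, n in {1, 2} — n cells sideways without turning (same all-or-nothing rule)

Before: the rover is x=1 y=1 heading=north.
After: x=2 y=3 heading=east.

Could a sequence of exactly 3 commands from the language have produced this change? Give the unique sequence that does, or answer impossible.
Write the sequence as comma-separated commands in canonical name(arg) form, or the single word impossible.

turn(right), move(1), strafe(left, 2)

key: order matters: swapping turn(right) and strafe(left, 2) lands elsewhere
from: x=1 y=1 heading=north
t=1 turn(right) ⇒ x=1 y=1 heading=east
t=2 move(1) ⇒ x=2 y=1 heading=east
t=3 strafe(left, 2) ⇒ x=2 y=3 heading=east
uniquely the one of 343 3-step routes that fits.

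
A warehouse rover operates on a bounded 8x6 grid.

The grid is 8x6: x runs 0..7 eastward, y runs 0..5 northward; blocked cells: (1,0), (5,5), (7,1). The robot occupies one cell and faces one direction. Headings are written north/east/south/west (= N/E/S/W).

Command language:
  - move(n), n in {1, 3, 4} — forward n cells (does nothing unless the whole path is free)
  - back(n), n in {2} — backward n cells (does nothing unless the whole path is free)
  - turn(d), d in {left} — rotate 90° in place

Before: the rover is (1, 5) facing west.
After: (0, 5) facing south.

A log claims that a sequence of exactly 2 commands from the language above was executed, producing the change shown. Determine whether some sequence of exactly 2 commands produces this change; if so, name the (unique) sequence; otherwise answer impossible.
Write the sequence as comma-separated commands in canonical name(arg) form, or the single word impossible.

move(1), turn(left)

key: cell and facing (now S) both changed — the 2 commands mix motion and turning
from: (1, 5) facing west
[1] after move(1): (0, 5) facing west
[2] after turn(left): (0, 5) facing south
all 25 alternatives checked — unique.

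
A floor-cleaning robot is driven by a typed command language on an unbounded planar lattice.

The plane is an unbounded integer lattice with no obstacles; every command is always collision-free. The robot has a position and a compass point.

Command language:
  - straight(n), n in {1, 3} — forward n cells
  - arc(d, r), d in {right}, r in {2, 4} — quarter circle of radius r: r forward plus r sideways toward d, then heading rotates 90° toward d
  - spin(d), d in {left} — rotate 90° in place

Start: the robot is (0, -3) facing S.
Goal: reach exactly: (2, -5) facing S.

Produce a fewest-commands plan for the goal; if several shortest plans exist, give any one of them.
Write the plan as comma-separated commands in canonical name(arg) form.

spin(left), arc(right, 2)

initial: (0, -3) facing S
1. spin(left) → (0, -3) facing E
2. arc(right, 2) → (2, -5) facing S
shorter routes all fall short; 2 is best.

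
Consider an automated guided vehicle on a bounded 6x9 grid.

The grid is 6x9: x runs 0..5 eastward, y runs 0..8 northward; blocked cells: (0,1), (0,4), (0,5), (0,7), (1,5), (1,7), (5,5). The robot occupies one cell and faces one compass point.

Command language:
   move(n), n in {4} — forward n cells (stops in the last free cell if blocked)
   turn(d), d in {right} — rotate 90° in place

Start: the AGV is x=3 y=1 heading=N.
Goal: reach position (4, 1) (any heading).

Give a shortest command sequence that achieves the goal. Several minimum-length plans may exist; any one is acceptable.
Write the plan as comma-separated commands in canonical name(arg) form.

move(4), turn(right), move(4), turn(right), move(4)

from: x=3 y=1 heading=N
[1] after move(4): x=3 y=5 heading=N
[2] after turn(right): x=3 y=5 heading=E
[3] after move(4): x=4 y=5 heading=E
[4] after turn(right): x=4 y=5 heading=S
[5] after move(4): x=4 y=1 heading=S
minimal: 5 command(s), checked below 5.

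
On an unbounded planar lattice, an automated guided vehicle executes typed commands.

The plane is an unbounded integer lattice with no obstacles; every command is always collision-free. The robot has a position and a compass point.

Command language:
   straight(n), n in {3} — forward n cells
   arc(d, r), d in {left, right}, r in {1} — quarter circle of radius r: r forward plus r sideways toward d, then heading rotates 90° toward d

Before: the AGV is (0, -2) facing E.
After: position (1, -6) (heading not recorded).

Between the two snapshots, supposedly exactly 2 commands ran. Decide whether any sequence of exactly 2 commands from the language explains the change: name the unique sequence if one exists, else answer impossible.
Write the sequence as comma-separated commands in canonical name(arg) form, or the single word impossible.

arc(right, 1), straight(3)

key: order matters: swapping arc(right, 1) and straight(3) lands elsewhere
begin: (0, -2) facing E
1. arc(right, 1) → (1, -3) facing S
2. straight(3) → (1, -6) facing S
no other 2-command option fits: unique.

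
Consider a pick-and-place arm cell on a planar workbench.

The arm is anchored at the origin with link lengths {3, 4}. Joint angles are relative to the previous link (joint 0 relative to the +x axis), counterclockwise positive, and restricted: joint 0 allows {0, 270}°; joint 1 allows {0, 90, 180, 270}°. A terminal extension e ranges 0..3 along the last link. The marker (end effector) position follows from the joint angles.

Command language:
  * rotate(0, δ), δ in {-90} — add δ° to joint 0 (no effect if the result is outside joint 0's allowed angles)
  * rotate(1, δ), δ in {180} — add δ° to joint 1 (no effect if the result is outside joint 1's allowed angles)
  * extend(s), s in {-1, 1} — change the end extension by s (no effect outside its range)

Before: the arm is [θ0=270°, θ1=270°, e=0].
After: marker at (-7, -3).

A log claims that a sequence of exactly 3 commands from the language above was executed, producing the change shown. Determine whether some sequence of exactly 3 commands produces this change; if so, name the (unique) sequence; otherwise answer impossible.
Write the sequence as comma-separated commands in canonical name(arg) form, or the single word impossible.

t0: [θ0=270°, θ1=270°, e=0]
step 1 (extend(1)): [θ0=270°, θ1=270°, e=1]
step 2 (extend(1)): [θ0=270°, θ1=270°, e=2]
step 3 (extend(1)): [θ0=270°, θ1=270°, e=3]
all 64 alternatives checked — unique.

extend(1), extend(1), extend(1)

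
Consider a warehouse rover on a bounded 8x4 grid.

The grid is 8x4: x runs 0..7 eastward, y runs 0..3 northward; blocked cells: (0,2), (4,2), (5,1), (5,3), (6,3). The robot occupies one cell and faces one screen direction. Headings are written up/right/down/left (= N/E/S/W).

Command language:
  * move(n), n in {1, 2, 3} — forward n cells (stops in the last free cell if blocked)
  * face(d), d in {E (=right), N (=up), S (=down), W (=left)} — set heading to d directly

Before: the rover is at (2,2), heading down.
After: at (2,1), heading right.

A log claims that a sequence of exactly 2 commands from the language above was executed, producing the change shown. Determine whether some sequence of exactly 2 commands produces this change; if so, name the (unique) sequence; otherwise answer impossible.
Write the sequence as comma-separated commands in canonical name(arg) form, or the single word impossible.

key: position moved to (2,1) AND the heading swung to E — translation plus rotation needed
from: at (2,2), heading down
t=1 move(1) ⇒ at (2,1), heading down
t=2 face(E) ⇒ at (2,1), heading right
all 49 alternatives checked — unique.

move(1), face(E)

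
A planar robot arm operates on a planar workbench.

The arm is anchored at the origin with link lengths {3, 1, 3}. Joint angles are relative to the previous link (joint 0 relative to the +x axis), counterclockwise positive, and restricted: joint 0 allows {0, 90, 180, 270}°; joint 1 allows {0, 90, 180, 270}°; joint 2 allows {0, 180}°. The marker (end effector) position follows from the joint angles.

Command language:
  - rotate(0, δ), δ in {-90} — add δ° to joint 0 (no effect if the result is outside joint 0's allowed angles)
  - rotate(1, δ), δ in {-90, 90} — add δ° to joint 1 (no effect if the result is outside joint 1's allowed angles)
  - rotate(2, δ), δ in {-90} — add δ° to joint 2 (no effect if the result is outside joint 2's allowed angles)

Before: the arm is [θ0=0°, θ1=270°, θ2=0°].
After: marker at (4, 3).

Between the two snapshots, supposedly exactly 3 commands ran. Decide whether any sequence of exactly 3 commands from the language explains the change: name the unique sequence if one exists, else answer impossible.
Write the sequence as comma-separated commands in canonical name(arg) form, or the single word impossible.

rotate(0, -90), rotate(0, -90), rotate(0, -90)

t0: [θ0=0°, θ1=270°, θ2=0°]
1. rotate(0, -90) → [θ0=270°, θ1=270°, θ2=0°]
2. rotate(0, -90) → [θ0=180°, θ1=270°, θ2=0°]
3. rotate(0, -90) → [θ0=90°, θ1=270°, θ2=0°]
all 64 alternatives checked — unique.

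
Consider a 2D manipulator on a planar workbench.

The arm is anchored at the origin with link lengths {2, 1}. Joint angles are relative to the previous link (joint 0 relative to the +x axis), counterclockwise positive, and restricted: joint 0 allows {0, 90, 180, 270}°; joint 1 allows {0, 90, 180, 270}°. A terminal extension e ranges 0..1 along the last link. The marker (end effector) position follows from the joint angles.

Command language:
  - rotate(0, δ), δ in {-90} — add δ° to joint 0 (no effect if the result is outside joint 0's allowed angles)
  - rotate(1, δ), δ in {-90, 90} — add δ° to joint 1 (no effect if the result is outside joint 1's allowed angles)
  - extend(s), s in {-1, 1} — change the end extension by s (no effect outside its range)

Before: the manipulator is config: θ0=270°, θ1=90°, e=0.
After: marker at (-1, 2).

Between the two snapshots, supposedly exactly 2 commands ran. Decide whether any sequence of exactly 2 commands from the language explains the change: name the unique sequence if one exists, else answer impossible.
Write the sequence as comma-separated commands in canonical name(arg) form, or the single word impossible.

initial: config: θ0=270°, θ1=90°, e=0
t=1 rotate(0, -90) ⇒ config: θ0=180°, θ1=90°, e=0
t=2 rotate(0, -90) ⇒ config: θ0=90°, θ1=90°, e=0
no rival 2-sequence matches.

rotate(0, -90), rotate(0, -90)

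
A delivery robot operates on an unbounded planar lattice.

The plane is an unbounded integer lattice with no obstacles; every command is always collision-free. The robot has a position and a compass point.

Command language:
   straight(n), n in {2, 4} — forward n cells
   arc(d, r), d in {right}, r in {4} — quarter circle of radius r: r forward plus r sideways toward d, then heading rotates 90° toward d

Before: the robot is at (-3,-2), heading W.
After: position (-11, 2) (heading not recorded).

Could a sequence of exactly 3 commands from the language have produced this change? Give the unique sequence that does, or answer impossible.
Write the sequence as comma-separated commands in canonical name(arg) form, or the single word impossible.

straight(2), straight(2), arc(right, 4)

key: running arc(right, 4) before straight(2) would end elsewhere — order is forced
t0: at (-3,-2), heading W
[1] after straight(2): at (-5,-2), heading W
[2] after straight(2): at (-7,-2), heading W
[3] after arc(right, 4): at (-11,2), heading N
uniquely the one of 27 3-step routes that fits.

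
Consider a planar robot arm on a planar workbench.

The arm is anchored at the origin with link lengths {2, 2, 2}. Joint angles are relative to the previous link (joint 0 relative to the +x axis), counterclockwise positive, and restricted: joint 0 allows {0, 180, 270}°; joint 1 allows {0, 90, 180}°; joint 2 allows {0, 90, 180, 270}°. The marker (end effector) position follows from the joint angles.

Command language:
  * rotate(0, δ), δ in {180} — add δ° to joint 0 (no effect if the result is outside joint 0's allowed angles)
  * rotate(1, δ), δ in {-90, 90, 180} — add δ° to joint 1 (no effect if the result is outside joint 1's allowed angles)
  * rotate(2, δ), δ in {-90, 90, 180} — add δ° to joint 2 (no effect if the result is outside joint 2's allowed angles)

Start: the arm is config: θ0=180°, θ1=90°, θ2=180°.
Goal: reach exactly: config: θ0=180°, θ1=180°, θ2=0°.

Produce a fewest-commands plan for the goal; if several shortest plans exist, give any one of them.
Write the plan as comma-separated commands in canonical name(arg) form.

rotate(2, 180), rotate(1, 90)

t0: config: θ0=180°, θ1=90°, θ2=180°
t=1 rotate(2, 180) ⇒ config: θ0=180°, θ1=90°, θ2=0°
t=2 rotate(1, 90) ⇒ config: θ0=180°, θ1=180°, θ2=0°
nothing shorter than 2 reaches the goal.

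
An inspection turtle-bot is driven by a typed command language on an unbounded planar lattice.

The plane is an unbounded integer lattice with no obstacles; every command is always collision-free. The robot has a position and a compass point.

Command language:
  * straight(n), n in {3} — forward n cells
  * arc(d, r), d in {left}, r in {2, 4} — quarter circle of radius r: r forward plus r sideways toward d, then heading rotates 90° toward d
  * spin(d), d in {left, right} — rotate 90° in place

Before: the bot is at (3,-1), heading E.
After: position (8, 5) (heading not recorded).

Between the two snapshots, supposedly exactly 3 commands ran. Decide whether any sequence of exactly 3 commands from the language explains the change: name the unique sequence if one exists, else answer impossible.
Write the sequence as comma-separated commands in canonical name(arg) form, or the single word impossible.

straight(3), arc(left, 4), arc(left, 2)

key: order matters: swapping straight(3) and arc(left, 2) lands elsewhere
begin: at (3,-1), heading E
t=1 straight(3) ⇒ at (6,-1), heading E
t=2 arc(left, 4) ⇒ at (10,3), heading N
t=3 arc(left, 2) ⇒ at (8,5), heading W
uniquely the one of 125 3-step routes that fits.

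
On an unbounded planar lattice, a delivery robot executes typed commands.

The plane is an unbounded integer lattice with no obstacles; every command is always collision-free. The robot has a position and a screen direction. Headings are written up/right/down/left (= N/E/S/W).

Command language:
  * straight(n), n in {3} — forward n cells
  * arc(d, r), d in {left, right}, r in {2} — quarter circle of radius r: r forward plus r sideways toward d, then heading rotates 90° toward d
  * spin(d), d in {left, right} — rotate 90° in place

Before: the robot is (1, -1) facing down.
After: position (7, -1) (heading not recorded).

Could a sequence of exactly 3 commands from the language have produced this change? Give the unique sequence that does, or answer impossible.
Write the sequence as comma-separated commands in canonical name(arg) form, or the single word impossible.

spin(left), straight(3), straight(3)

key: running straight(3) before spin(left) would end elsewhere — order is forced
start: (1, -1) facing down
[1] after spin(left): (1, -1) facing right
[2] after straight(3): (4, -1) facing right
[3] after straight(3): (7, -1) facing right
no other 3-command option fits: unique.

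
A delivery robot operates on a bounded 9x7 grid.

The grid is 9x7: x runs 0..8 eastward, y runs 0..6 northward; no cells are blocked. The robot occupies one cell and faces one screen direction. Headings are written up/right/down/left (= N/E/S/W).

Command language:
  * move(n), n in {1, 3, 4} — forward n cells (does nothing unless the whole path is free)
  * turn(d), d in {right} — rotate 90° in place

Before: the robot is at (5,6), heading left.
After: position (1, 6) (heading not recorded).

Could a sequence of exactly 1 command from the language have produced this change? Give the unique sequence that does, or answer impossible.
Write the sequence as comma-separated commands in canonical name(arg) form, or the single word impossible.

move(4)

start: at (5,6), heading left
t=1 move(4) ⇒ at (1,6), heading left
uniquely the one of 4 1-step routes that fits.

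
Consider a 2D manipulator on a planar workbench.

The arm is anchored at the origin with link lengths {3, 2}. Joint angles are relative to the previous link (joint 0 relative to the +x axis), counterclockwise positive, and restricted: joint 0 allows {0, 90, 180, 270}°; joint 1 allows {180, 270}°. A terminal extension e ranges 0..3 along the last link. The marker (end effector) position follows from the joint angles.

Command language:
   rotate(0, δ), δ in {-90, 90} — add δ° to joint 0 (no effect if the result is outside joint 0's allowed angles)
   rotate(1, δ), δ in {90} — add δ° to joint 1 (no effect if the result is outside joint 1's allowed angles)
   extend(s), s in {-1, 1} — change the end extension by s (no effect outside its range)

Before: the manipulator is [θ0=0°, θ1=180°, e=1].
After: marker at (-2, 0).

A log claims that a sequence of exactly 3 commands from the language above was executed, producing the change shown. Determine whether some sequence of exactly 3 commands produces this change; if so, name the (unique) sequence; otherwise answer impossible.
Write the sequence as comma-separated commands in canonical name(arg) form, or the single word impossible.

t0: [θ0=0°, θ1=180°, e=1]
[1] after extend(1): [θ0=0°, θ1=180°, e=2]
[2] after extend(1): [θ0=0°, θ1=180°, e=3]
[3] after extend(1): [θ0=0°, θ1=180°, e=3]
all 125 alternatives checked — unique.

extend(1), extend(1), extend(1)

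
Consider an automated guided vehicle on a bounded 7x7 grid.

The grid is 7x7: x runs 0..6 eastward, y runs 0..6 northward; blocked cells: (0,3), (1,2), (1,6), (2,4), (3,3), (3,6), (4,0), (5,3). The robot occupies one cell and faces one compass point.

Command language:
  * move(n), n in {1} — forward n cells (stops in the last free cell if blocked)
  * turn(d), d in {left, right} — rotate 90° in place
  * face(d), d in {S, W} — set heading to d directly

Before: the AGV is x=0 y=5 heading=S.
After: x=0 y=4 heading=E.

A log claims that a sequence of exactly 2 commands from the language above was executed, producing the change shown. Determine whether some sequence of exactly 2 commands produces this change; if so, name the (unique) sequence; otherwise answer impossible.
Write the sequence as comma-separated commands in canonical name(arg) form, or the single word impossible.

move(1), turn(left)

key: running turn(left) before move(1) would end elsewhere — order is forced
initial: x=0 y=5 heading=S
1. move(1) → x=0 y=4 heading=S
2. turn(left) → x=0 y=4 heading=E
all 25 alternatives checked — unique.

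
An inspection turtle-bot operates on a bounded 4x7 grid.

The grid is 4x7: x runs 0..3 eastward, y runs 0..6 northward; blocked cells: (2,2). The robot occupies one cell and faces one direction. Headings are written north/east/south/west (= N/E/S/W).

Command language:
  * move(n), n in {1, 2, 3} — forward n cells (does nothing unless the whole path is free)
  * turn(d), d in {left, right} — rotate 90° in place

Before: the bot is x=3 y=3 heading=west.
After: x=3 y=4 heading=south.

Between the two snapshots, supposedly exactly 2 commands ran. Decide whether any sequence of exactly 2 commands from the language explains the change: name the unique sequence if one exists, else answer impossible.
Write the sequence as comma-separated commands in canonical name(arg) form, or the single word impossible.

impossible

every 2-command combo misses the target.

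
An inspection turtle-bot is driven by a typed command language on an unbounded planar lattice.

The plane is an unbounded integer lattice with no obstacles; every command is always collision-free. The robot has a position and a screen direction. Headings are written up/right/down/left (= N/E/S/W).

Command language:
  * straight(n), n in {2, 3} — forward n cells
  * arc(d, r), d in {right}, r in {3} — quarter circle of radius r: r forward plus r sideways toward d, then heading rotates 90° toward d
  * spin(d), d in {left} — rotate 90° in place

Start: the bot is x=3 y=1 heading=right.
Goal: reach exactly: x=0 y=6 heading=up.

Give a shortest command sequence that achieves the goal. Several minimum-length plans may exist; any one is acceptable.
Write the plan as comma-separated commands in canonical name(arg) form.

spin(left), straight(2), spin(left), arc(right, 3)

from: x=3 y=1 heading=right
step 1 (spin(left)): x=3 y=1 heading=up
step 2 (straight(2)): x=3 y=3 heading=up
step 3 (spin(left)): x=3 y=3 heading=left
step 4 (arc(right, 3)): x=0 y=6 heading=up
no 3-step plan works, so 4 is optimal.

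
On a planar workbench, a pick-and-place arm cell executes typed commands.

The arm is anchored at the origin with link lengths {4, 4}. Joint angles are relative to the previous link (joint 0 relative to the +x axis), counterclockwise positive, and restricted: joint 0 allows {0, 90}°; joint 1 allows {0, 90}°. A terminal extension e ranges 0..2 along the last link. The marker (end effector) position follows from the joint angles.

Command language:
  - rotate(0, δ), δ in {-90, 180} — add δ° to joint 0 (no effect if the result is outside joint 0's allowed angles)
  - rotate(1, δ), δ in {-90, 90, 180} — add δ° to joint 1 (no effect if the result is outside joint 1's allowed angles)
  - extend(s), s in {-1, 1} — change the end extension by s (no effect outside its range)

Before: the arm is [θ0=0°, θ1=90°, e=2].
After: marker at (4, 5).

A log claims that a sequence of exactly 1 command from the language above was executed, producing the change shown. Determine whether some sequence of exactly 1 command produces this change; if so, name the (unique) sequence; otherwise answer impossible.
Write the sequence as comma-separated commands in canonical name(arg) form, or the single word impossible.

begin: [θ0=0°, θ1=90°, e=2]
1. extend(-1) → [θ0=0°, θ1=90°, e=1]
all 7 alternatives checked — unique.

extend(-1)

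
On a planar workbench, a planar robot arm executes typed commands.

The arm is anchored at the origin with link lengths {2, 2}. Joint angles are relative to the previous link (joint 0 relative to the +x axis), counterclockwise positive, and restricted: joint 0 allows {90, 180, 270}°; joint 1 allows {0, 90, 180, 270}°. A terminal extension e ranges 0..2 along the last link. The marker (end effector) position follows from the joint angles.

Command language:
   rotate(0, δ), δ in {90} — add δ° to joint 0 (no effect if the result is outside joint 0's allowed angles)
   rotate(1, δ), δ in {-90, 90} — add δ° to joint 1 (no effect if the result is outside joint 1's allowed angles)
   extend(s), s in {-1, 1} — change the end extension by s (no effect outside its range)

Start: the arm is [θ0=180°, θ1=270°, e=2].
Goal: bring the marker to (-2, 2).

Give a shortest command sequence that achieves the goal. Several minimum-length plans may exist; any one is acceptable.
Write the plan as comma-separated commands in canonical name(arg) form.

start: [θ0=180°, θ1=270°, e=2]
[1] after extend(-1): [θ0=180°, θ1=270°, e=1]
[2] after extend(-1): [θ0=180°, θ1=270°, e=0]
nothing shorter than 2 reaches the goal.

extend(-1), extend(-1)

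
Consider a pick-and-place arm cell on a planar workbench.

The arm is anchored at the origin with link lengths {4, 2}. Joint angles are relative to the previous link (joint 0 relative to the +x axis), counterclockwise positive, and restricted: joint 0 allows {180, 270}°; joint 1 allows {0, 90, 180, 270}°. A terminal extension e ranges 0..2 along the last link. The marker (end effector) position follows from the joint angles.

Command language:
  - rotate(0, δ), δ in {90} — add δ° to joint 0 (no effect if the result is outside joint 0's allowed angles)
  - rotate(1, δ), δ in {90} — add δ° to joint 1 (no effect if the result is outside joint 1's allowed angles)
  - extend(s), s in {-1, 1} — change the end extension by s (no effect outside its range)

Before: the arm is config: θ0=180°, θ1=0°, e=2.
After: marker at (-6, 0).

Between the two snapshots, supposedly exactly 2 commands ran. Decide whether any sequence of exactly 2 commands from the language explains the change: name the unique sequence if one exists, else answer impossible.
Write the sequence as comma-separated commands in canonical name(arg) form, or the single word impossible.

extend(-1), extend(-1)

begin: config: θ0=180°, θ1=0°, e=2
[1] after extend(-1): config: θ0=180°, θ1=0°, e=1
[2] after extend(-1): config: θ0=180°, θ1=0°, e=0
no other 2-command option fits: unique.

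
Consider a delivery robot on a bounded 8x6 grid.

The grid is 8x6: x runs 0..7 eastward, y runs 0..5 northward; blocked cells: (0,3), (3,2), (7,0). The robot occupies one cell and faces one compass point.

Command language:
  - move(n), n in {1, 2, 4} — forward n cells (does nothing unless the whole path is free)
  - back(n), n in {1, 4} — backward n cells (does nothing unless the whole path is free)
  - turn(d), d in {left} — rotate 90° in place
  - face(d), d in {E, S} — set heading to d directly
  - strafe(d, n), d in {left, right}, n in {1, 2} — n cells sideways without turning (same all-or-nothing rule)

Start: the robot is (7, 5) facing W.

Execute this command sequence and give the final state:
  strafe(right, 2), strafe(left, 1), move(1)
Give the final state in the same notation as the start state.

from: (7, 5) facing W
t=1 strafe(right, 2) ⇒ (7, 5) facing W
t=2 strafe(left, 1) ⇒ (7, 4) facing W
t=3 move(1) ⇒ (6, 4) facing W

(6, 4) facing W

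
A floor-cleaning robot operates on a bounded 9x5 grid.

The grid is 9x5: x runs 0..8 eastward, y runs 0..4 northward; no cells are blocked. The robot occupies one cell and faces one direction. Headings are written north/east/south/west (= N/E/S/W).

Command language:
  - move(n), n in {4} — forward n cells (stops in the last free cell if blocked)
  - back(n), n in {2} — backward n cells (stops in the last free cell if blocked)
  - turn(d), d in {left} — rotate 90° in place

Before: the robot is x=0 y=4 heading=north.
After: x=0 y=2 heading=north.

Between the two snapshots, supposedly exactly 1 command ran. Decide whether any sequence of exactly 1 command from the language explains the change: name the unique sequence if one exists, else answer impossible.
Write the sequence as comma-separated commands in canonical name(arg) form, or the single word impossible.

back(2)

key: heading stays N — the single command does not turn
begin: x=0 y=4 heading=north
1. back(2) → x=0 y=2 heading=north
no rival 1-sequence matches.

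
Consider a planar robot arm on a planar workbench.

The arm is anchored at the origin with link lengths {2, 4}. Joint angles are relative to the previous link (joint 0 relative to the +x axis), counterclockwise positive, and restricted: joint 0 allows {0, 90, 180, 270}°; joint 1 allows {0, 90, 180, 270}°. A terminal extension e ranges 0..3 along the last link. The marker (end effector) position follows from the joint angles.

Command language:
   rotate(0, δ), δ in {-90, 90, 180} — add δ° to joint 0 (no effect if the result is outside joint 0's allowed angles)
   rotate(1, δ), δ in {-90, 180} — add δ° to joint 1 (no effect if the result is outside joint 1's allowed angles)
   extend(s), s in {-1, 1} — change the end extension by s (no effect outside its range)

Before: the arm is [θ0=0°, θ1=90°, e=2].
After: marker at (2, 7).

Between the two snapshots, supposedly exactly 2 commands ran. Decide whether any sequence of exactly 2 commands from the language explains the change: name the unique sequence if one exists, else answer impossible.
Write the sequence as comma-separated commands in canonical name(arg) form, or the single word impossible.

from: [θ0=0°, θ1=90°, e=2]
1. extend(1) → [θ0=0°, θ1=90°, e=3]
2. extend(1) → [θ0=0°, θ1=90°, e=3]
no other 2-command option fits: unique.

extend(1), extend(1)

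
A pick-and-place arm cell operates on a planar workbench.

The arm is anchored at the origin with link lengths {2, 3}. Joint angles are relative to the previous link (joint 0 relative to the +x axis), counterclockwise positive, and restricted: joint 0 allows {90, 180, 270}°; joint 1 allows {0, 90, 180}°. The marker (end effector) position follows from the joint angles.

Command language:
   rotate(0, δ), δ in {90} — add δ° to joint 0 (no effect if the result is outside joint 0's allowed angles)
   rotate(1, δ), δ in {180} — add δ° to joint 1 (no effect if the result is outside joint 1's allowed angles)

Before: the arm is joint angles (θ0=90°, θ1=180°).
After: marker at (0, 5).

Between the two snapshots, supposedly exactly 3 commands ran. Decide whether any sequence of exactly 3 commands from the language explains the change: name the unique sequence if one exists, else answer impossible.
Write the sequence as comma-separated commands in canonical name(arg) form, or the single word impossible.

rotate(1, 180), rotate(1, 180), rotate(1, 180)

initial: joint angles (θ0=90°, θ1=180°)
[1] after rotate(1, 180): joint angles (θ0=90°, θ1=0°)
[2] after rotate(1, 180): joint angles (θ0=90°, θ1=180°)
[3] after rotate(1, 180): joint angles (θ0=90°, θ1=0°)
no other 3-command option fits: unique.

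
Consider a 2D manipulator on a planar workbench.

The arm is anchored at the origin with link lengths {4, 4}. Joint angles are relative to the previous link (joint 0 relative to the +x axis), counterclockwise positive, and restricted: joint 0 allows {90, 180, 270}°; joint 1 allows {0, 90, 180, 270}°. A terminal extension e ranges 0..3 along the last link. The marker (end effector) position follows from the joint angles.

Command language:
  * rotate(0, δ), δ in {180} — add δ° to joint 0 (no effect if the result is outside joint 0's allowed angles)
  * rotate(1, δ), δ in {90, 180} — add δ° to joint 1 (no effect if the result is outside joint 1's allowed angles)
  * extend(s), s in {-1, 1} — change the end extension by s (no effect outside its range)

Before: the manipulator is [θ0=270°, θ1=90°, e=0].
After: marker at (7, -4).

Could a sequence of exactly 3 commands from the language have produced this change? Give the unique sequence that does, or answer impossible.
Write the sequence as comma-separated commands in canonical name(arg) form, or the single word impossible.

extend(1), extend(1), extend(1)

t0: [θ0=270°, θ1=90°, e=0]
1. extend(1) → [θ0=270°, θ1=90°, e=1]
2. extend(1) → [θ0=270°, θ1=90°, e=2]
3. extend(1) → [θ0=270°, θ1=90°, e=3]
no other 3-command option fits: unique.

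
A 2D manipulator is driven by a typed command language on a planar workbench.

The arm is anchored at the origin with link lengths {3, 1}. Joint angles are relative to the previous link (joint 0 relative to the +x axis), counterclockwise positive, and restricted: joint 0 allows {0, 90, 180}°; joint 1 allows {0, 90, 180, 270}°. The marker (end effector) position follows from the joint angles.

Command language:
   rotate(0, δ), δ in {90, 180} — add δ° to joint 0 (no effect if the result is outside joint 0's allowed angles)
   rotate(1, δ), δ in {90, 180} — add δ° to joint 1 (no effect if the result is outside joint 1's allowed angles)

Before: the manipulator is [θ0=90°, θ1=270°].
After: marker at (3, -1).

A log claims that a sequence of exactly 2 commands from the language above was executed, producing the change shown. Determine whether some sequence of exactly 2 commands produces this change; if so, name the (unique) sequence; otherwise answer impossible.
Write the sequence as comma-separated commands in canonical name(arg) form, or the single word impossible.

key: running rotate(0, 180) before rotate(0, 90) would end elsewhere — order is forced
from: [θ0=90°, θ1=270°]
1. rotate(0, 90) → [θ0=180°, θ1=270°]
2. rotate(0, 180) → [θ0=0°, θ1=270°]
all 16 alternatives checked — unique.

rotate(0, 90), rotate(0, 180)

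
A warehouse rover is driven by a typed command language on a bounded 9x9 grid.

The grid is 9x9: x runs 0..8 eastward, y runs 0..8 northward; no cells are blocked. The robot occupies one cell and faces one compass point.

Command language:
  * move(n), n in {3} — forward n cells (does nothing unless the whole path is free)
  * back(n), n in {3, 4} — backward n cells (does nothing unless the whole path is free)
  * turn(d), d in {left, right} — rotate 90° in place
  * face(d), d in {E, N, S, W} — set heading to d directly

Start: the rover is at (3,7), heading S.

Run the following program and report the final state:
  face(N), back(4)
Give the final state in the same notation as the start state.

t0: at (3,7), heading S
step 1 (face(N)): at (3,7), heading N
step 2 (back(4)): at (3,3), heading N

at (3,3), heading N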